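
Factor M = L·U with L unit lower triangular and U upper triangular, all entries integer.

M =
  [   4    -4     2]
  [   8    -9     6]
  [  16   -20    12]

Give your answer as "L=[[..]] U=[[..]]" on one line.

L=[[1,0,0],[2,1,0],[4,4,1]] U=[[4,-4,2],[0,-1,2],[0,0,-4]]

  r1 -= 2·r0 → [0,-1,2]
  r2 -= 4·r0 → [0,-4,4]
  r2 -= 4·r1 → [0,0,-4]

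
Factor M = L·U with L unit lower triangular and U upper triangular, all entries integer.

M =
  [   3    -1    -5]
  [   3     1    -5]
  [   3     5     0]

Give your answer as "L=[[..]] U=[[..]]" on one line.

  R1 -= 1·R0 → [0,2,0]
  R2 -= 1·R0 → [0,6,5]
  R2 -= 3·R1 → [0,0,5]

L=[[1,0,0],[1,1,0],[1,3,1]] U=[[3,-1,-5],[0,2,0],[0,0,5]]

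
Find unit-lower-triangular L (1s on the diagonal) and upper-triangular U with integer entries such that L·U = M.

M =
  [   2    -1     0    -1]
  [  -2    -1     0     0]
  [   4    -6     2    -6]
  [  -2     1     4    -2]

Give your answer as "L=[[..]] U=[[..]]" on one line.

  r1 -= -1·r0 → [0,-2,0,-1]
  r2 -= 2·r0 → [0,-4,2,-4]
  r3 -= -1·r0 → [0,0,4,-3]
  r2 -= 2·r1 → [0,0,2,-2]
  r3 -= 0·r1 → [0,0,4,-3]
  r3 -= 2·r2 → [0,0,0,1]

L=[[1,0,0,0],[-1,1,0,0],[2,2,1,0],[-1,0,2,1]] U=[[2,-1,0,-1],[0,-2,0,-1],[0,0,2,-2],[0,0,0,1]]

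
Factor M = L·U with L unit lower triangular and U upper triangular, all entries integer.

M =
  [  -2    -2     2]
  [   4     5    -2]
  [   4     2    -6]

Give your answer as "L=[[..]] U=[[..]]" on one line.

L=[[1,0,0],[-2,1,0],[-2,-2,1]] U=[[-2,-2,2],[0,1,2],[0,0,2]]

  row1 -= -2·row0 → [0,1,2]
  row2 -= -2·row0 → [0,-2,-2]
  row2 -= -2·row1 → [0,0,2]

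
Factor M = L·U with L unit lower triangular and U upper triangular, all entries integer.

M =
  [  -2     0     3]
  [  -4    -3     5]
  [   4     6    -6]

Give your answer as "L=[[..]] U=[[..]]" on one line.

  r1 -= 2·r0 → [0,-3,-1]
  r2 -= -2·r0 → [0,6,0]
  r2 -= -2·r1 → [0,0,-2]

L=[[1,0,0],[2,1,0],[-2,-2,1]] U=[[-2,0,3],[0,-3,-1],[0,0,-2]]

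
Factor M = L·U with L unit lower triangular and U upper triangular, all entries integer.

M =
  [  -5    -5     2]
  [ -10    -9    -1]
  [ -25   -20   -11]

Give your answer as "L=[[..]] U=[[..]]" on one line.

  row1 -= 2·row0 → [0,1,-5]
  row2 -= 5·row0 → [0,5,-21]
  row2 -= 5·row1 → [0,0,4]

L=[[1,0,0],[2,1,0],[5,5,1]] U=[[-5,-5,2],[0,1,-5],[0,0,4]]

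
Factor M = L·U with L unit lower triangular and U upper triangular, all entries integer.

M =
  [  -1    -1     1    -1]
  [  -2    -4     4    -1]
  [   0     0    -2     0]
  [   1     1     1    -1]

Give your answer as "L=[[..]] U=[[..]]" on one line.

  r1 -= 2·r0 → [0,-2,2,1]
  r2 -= 0·r0 → [0,0,-2,0]
  r3 -= -1·r0 → [0,0,2,-2]
  r2 -= 0·r1 → [0,0,-2,0]
  r3 -= 0·r1 → [0,0,2,-2]
  r3 -= -1·r2 → [0,0,0,-2]

L=[[1,0,0,0],[2,1,0,0],[0,0,1,0],[-1,0,-1,1]] U=[[-1,-1,1,-1],[0,-2,2,1],[0,0,-2,0],[0,0,0,-2]]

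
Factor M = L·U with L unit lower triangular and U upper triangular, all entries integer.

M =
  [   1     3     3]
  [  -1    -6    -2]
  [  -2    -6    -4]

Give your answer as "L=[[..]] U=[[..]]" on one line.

L=[[1,0,0],[-1,1,0],[-2,0,1]] U=[[1,3,3],[0,-3,1],[0,0,2]]

  r1 -= -1·r0 → [0,-3,1]
  r2 -= -2·r0 → [0,0,2]
  r2 -= 0·r1 → [0,0,2]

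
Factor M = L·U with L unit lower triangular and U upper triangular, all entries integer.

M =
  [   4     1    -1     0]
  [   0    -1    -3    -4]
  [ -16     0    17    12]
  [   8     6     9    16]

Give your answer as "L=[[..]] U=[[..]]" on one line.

L=[[1,0,0,0],[0,1,0,0],[-4,-4,1,0],[2,-4,-1,1]] U=[[4,1,-1,0],[0,-1,-3,-4],[0,0,1,-4],[0,0,0,-4]]

  row1 -= 0·row0 → [0,-1,-3,-4]
  row2 -= -4·row0 → [0,4,13,12]
  row3 -= 2·row0 → [0,4,11,16]
  row2 -= -4·row1 → [0,0,1,-4]
  row3 -= -4·row1 → [0,0,-1,0]
  row3 -= -1·row2 → [0,0,0,-4]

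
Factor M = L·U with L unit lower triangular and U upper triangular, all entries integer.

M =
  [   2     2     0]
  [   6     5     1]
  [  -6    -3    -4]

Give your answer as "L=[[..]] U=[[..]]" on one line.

  row1 -= 3·row0 → [0,-1,1]
  row2 -= -3·row0 → [0,3,-4]
  row2 -= -3·row1 → [0,0,-1]

L=[[1,0,0],[3,1,0],[-3,-3,1]] U=[[2,2,0],[0,-1,1],[0,0,-1]]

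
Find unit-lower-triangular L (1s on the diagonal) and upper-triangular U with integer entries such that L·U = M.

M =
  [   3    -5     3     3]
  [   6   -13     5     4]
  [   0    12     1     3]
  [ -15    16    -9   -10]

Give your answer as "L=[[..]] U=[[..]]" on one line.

L=[[1,0,0,0],[2,1,0,0],[0,-4,1,0],[-5,3,-3,1]] U=[[3,-5,3,3],[0,-3,-1,-2],[0,0,-3,-5],[0,0,0,-4]]

  R1 -= 2·R0 → [0,-3,-1,-2]
  R2 -= 0·R0 → [0,12,1,3]
  R3 -= -5·R0 → [0,-9,6,5]
  R2 -= -4·R1 → [0,0,-3,-5]
  R3 -= 3·R1 → [0,0,9,11]
  R3 -= -3·R2 → [0,0,0,-4]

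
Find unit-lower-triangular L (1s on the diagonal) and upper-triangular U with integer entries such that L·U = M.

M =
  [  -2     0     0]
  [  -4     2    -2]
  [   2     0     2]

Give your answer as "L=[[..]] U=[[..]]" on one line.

  R1 -= 2·R0 → [0,2,-2]
  R2 -= -1·R0 → [0,0,2]
  R2 -= 0·R1 → [0,0,2]

L=[[1,0,0],[2,1,0],[-1,0,1]] U=[[-2,0,0],[0,2,-2],[0,0,2]]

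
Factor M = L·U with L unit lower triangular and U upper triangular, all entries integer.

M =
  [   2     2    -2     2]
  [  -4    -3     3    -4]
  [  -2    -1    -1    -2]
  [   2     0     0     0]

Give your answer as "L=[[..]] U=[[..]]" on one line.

  r1 -= -2·r0 → [0,1,-1,0]
  r2 -= -1·r0 → [0,1,-3,0]
  r3 -= 1·r0 → [0,-2,2,-2]
  r2 -= 1·r1 → [0,0,-2,0]
  r3 -= -2·r1 → [0,0,0,-2]
  r3 -= 0·r2 → [0,0,0,-2]

L=[[1,0,0,0],[-2,1,0,0],[-1,1,1,0],[1,-2,0,1]] U=[[2,2,-2,2],[0,1,-1,0],[0,0,-2,0],[0,0,0,-2]]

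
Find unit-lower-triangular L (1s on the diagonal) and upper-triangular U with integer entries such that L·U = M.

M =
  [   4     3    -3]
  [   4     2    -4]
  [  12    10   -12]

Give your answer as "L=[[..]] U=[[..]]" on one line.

  r1 -= 1·r0 → [0,-1,-1]
  r2 -= 3·r0 → [0,1,-3]
  r2 -= -1·r1 → [0,0,-4]

L=[[1,0,0],[1,1,0],[3,-1,1]] U=[[4,3,-3],[0,-1,-1],[0,0,-4]]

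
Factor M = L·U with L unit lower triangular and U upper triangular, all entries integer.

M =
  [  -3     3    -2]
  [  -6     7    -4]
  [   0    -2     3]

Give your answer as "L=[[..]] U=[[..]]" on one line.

  row1 -= 2·row0 → [0,1,0]
  row2 -= 0·row0 → [0,-2,3]
  row2 -= -2·row1 → [0,0,3]

L=[[1,0,0],[2,1,0],[0,-2,1]] U=[[-3,3,-2],[0,1,0],[0,0,3]]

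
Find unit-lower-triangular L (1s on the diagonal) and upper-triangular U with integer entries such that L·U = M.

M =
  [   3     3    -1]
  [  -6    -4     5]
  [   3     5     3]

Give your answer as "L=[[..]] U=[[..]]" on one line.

L=[[1,0,0],[-2,1,0],[1,1,1]] U=[[3,3,-1],[0,2,3],[0,0,1]]

  row1 -= -2·row0 → [0,2,3]
  row2 -= 1·row0 → [0,2,4]
  row2 -= 1·row1 → [0,0,1]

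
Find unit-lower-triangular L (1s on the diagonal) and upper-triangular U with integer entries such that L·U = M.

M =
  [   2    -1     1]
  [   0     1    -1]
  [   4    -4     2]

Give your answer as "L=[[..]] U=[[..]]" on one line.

  r1 -= 0·r0 → [0,1,-1]
  r2 -= 2·r0 → [0,-2,0]
  r2 -= -2·r1 → [0,0,-2]

L=[[1,0,0],[0,1,0],[2,-2,1]] U=[[2,-1,1],[0,1,-1],[0,0,-2]]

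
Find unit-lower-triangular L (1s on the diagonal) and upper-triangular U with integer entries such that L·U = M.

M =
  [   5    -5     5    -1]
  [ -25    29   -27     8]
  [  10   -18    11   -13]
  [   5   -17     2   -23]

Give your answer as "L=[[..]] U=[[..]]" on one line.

L=[[1,0,0,0],[-5,1,0,0],[2,-2,1,0],[1,-3,3,1]] U=[[5,-5,5,-1],[0,4,-2,3],[0,0,-3,-5],[0,0,0,2]]

  r1 -= -5·r0 → [0,4,-2,3]
  r2 -= 2·r0 → [0,-8,1,-11]
  r3 -= 1·r0 → [0,-12,-3,-22]
  r2 -= -2·r1 → [0,0,-3,-5]
  r3 -= -3·r1 → [0,0,-9,-13]
  r3 -= 3·r2 → [0,0,0,2]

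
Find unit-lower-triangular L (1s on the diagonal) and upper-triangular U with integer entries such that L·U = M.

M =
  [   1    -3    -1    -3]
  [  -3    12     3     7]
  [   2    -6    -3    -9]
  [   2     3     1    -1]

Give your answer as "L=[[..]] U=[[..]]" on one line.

L=[[1,0,0,0],[-3,1,0,0],[2,0,1,0],[2,3,-3,1]] U=[[1,-3,-1,-3],[0,3,0,-2],[0,0,-1,-3],[0,0,0,2]]

  R1 -= -3·R0 → [0,3,0,-2]
  R2 -= 2·R0 → [0,0,-1,-3]
  R3 -= 2·R0 → [0,9,3,5]
  R2 -= 0·R1 → [0,0,-1,-3]
  R3 -= 3·R1 → [0,0,3,11]
  R3 -= -3·R2 → [0,0,0,2]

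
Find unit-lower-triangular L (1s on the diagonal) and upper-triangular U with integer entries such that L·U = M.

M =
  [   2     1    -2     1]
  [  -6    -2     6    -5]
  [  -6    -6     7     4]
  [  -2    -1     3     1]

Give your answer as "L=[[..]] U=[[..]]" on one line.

L=[[1,0,0,0],[-3,1,0,0],[-3,-3,1,0],[-1,0,1,1]] U=[[2,1,-2,1],[0,1,0,-2],[0,0,1,1],[0,0,0,1]]

  r1 -= -3·r0 → [0,1,0,-2]
  r2 -= -3·r0 → [0,-3,1,7]
  r3 -= -1·r0 → [0,0,1,2]
  r2 -= -3·r1 → [0,0,1,1]
  r3 -= 0·r1 → [0,0,1,2]
  r3 -= 1·r2 → [0,0,0,1]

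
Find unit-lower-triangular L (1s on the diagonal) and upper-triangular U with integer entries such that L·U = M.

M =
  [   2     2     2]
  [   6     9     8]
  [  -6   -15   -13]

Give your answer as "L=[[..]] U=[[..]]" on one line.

L=[[1,0,0],[3,1,0],[-3,-3,1]] U=[[2,2,2],[0,3,2],[0,0,-1]]

  R1 -= 3·R0 → [0,3,2]
  R2 -= -3·R0 → [0,-9,-7]
  R2 -= -3·R1 → [0,0,-1]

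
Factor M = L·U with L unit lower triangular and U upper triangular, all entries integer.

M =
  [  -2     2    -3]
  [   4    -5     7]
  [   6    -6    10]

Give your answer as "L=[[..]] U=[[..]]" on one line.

L=[[1,0,0],[-2,1,0],[-3,0,1]] U=[[-2,2,-3],[0,-1,1],[0,0,1]]

  r1 -= -2·r0 → [0,-1,1]
  r2 -= -3·r0 → [0,0,1]
  r2 -= 0·r1 → [0,0,1]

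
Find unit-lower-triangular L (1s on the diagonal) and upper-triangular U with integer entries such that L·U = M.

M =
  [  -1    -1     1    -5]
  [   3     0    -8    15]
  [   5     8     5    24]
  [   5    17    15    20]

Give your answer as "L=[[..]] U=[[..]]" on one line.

  r1 -= -3·r0 → [0,-3,-5,0]
  r2 -= -5·r0 → [0,3,10,-1]
  r3 -= -5·r0 → [0,12,20,-5]
  r2 -= -1·r1 → [0,0,5,-1]
  r3 -= -4·r1 → [0,0,0,-5]
  r3 -= 0·r2 → [0,0,0,-5]

L=[[1,0,0,0],[-3,1,0,0],[-5,-1,1,0],[-5,-4,0,1]] U=[[-1,-1,1,-5],[0,-3,-5,0],[0,0,5,-1],[0,0,0,-5]]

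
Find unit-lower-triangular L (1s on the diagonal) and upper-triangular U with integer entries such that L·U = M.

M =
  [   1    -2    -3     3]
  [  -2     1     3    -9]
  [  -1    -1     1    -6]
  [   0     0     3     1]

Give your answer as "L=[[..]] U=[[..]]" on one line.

L=[[1,0,0,0],[-2,1,0,0],[-1,1,1,0],[0,0,3,1]] U=[[1,-2,-3,3],[0,-3,-3,-3],[0,0,1,0],[0,0,0,1]]

  r1 -= -2·r0 → [0,-3,-3,-3]
  r2 -= -1·r0 → [0,-3,-2,-3]
  r3 -= 0·r0 → [0,0,3,1]
  r2 -= 1·r1 → [0,0,1,0]
  r3 -= 0·r1 → [0,0,3,1]
  r3 -= 3·r2 → [0,0,0,1]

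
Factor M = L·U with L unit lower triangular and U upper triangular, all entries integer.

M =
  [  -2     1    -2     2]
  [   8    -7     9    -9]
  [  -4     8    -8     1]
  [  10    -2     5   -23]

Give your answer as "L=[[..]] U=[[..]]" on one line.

  r1 -= -4·r0 → [0,-3,1,-1]
  r2 -= 2·r0 → [0,6,-4,-3]
  r3 -= -5·r0 → [0,3,-5,-13]
  r2 -= -2·r1 → [0,0,-2,-5]
  r3 -= -1·r1 → [0,0,-4,-14]
  r3 -= 2·r2 → [0,0,0,-4]

L=[[1,0,0,0],[-4,1,0,0],[2,-2,1,0],[-5,-1,2,1]] U=[[-2,1,-2,2],[0,-3,1,-1],[0,0,-2,-5],[0,0,0,-4]]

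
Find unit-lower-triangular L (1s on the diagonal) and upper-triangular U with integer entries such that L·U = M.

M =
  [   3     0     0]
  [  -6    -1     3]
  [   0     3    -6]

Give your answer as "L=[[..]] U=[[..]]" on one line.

  row1 -= -2·row0 → [0,-1,3]
  row2 -= 0·row0 → [0,3,-6]
  row2 -= -3·row1 → [0,0,3]

L=[[1,0,0],[-2,1,0],[0,-3,1]] U=[[3,0,0],[0,-1,3],[0,0,3]]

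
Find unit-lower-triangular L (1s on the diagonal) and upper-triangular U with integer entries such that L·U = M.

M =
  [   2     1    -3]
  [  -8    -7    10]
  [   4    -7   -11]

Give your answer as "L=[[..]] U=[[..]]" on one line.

  R1 -= -4·R0 → [0,-3,-2]
  R2 -= 2·R0 → [0,-9,-5]
  R2 -= 3·R1 → [0,0,1]

L=[[1,0,0],[-4,1,0],[2,3,1]] U=[[2,1,-3],[0,-3,-2],[0,0,1]]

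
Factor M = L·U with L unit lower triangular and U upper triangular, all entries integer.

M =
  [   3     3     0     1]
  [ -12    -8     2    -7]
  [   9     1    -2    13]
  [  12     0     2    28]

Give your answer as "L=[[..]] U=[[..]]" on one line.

L=[[1,0,0,0],[-4,1,0,0],[3,-2,1,0],[4,-3,4,1]] U=[[3,3,0,1],[0,4,2,-3],[0,0,2,4],[0,0,0,-1]]

  R1 -= -4·R0 → [0,4,2,-3]
  R2 -= 3·R0 → [0,-8,-2,10]
  R3 -= 4·R0 → [0,-12,2,24]
  R2 -= -2·R1 → [0,0,2,4]
  R3 -= -3·R1 → [0,0,8,15]
  R3 -= 4·R2 → [0,0,0,-1]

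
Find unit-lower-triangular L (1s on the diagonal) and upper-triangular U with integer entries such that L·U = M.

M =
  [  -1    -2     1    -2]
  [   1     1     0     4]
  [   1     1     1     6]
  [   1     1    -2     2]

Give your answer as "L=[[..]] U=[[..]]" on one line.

L=[[1,0,0,0],[-1,1,0,0],[-1,1,1,0],[-1,1,-2,1]] U=[[-1,-2,1,-2],[0,-1,1,2],[0,0,1,2],[0,0,0,2]]

  row1 -= -1·row0 → [0,-1,1,2]
  row2 -= -1·row0 → [0,-1,2,4]
  row3 -= -1·row0 → [0,-1,-1,0]
  row2 -= 1·row1 → [0,0,1,2]
  row3 -= 1·row1 → [0,0,-2,-2]
  row3 -= -2·row2 → [0,0,0,2]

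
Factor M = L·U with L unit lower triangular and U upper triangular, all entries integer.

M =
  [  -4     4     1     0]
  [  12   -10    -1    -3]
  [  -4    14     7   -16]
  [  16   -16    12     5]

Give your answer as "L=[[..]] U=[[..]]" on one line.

  R1 -= -3·R0 → [0,2,2,-3]
  R2 -= 1·R0 → [0,10,6,-16]
  R3 -= -4·R0 → [0,0,16,5]
  R2 -= 5·R1 → [0,0,-4,-1]
  R3 -= 0·R1 → [0,0,16,5]
  R3 -= -4·R2 → [0,0,0,1]

L=[[1,0,0,0],[-3,1,0,0],[1,5,1,0],[-4,0,-4,1]] U=[[-4,4,1,0],[0,2,2,-3],[0,0,-4,-1],[0,0,0,1]]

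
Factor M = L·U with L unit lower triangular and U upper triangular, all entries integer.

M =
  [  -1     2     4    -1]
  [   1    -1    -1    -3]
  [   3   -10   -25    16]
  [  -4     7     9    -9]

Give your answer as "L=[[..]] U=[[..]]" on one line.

  row1 -= -1·row0 → [0,1,3,-4]
  row2 -= -3·row0 → [0,-4,-13,13]
  row3 -= 4·row0 → [0,-1,-7,-5]
  row2 -= -4·row1 → [0,0,-1,-3]
  row3 -= -1·row1 → [0,0,-4,-9]
  row3 -= 4·row2 → [0,0,0,3]

L=[[1,0,0,0],[-1,1,0,0],[-3,-4,1,0],[4,-1,4,1]] U=[[-1,2,4,-1],[0,1,3,-4],[0,0,-1,-3],[0,0,0,3]]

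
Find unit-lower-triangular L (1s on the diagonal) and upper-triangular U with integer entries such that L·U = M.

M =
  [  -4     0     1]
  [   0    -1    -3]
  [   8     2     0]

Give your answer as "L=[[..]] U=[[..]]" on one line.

  R1 -= 0·R0 → [0,-1,-3]
  R2 -= -2·R0 → [0,2,2]
  R2 -= -2·R1 → [0,0,-4]

L=[[1,0,0],[0,1,0],[-2,-2,1]] U=[[-4,0,1],[0,-1,-3],[0,0,-4]]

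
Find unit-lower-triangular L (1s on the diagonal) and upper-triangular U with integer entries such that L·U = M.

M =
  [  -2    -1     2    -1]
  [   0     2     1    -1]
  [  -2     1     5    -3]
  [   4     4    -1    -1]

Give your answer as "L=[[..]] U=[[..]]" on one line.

  R1 -= 0·R0 → [0,2,1,-1]
  R2 -= 1·R0 → [0,2,3,-2]
  R3 -= -2·R0 → [0,2,3,-3]
  R2 -= 1·R1 → [0,0,2,-1]
  R3 -= 1·R1 → [0,0,2,-2]
  R3 -= 1·R2 → [0,0,0,-1]

L=[[1,0,0,0],[0,1,0,0],[1,1,1,0],[-2,1,1,1]] U=[[-2,-1,2,-1],[0,2,1,-1],[0,0,2,-1],[0,0,0,-1]]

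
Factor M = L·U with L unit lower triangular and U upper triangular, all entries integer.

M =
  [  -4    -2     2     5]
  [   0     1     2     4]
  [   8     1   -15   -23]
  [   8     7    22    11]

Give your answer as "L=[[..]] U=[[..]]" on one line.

  row1 -= 0·row0 → [0,1,2,4]
  row2 -= -2·row0 → [0,-3,-11,-13]
  row3 -= -2·row0 → [0,3,26,21]
  row2 -= -3·row1 → [0,0,-5,-1]
  row3 -= 3·row1 → [0,0,20,9]
  row3 -= -4·row2 → [0,0,0,5]

L=[[1,0,0,0],[0,1,0,0],[-2,-3,1,0],[-2,3,-4,1]] U=[[-4,-2,2,5],[0,1,2,4],[0,0,-5,-1],[0,0,0,5]]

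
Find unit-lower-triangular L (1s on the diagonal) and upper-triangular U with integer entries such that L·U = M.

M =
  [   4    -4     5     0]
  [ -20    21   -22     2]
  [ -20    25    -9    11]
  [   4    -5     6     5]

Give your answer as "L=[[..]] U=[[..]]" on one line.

  r1 -= -5·r0 → [0,1,3,2]
  r2 -= -5·r0 → [0,5,16,11]
  r3 -= 1·r0 → [0,-1,1,5]
  r2 -= 5·r1 → [0,0,1,1]
  r3 -= -1·r1 → [0,0,4,7]
  r3 -= 4·r2 → [0,0,0,3]

L=[[1,0,0,0],[-5,1,0,0],[-5,5,1,0],[1,-1,4,1]] U=[[4,-4,5,0],[0,1,3,2],[0,0,1,1],[0,0,0,3]]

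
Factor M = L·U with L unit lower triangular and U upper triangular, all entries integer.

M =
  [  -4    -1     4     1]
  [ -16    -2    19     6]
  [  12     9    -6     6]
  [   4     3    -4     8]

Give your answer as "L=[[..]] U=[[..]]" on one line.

L=[[1,0,0,0],[4,1,0,0],[-3,3,1,0],[-1,1,1,1]] U=[[-4,-1,4,1],[0,2,3,2],[0,0,-3,3],[0,0,0,4]]

  r1 -= 4·r0 → [0,2,3,2]
  r2 -= -3·r0 → [0,6,6,9]
  r3 -= -1·r0 → [0,2,0,9]
  r2 -= 3·r1 → [0,0,-3,3]
  r3 -= 1·r1 → [0,0,-3,7]
  r3 -= 1·r2 → [0,0,0,4]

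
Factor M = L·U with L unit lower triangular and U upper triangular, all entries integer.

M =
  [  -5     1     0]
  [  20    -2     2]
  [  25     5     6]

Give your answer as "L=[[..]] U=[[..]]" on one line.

  R1 -= -4·R0 → [0,2,2]
  R2 -= -5·R0 → [0,10,6]
  R2 -= 5·R1 → [0,0,-4]

L=[[1,0,0],[-4,1,0],[-5,5,1]] U=[[-5,1,0],[0,2,2],[0,0,-4]]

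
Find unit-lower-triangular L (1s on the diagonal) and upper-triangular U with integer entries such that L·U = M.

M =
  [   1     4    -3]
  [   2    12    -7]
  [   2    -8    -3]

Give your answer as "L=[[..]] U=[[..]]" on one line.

  r1 -= 2·r0 → [0,4,-1]
  r2 -= 2·r0 → [0,-16,3]
  r2 -= -4·r1 → [0,0,-1]

L=[[1,0,0],[2,1,0],[2,-4,1]] U=[[1,4,-3],[0,4,-1],[0,0,-1]]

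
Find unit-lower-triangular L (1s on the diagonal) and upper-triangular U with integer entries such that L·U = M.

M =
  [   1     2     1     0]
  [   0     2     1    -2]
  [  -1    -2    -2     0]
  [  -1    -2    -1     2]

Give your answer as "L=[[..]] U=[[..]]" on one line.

L=[[1,0,0,0],[0,1,0,0],[-1,0,1,0],[-1,0,0,1]] U=[[1,2,1,0],[0,2,1,-2],[0,0,-1,0],[0,0,0,2]]

  row1 -= 0·row0 → [0,2,1,-2]
  row2 -= -1·row0 → [0,0,-1,0]
  row3 -= -1·row0 → [0,0,0,2]
  row2 -= 0·row1 → [0,0,-1,0]
  row3 -= 0·row1 → [0,0,0,2]
  row3 -= 0·row2 → [0,0,0,2]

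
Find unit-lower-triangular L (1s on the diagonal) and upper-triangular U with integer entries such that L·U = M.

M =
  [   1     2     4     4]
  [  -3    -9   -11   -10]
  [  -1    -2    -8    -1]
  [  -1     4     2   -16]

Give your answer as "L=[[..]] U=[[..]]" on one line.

  row1 -= -3·row0 → [0,-3,1,2]
  row2 -= -1·row0 → [0,0,-4,3]
  row3 -= -1·row0 → [0,6,6,-12]
  row2 -= 0·row1 → [0,0,-4,3]
  row3 -= -2·row1 → [0,0,8,-8]
  row3 -= -2·row2 → [0,0,0,-2]

L=[[1,0,0,0],[-3,1,0,0],[-1,0,1,0],[-1,-2,-2,1]] U=[[1,2,4,4],[0,-3,1,2],[0,0,-4,3],[0,0,0,-2]]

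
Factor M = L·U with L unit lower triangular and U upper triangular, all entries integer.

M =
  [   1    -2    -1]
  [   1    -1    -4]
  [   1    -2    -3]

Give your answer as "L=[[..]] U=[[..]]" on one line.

  row1 -= 1·row0 → [0,1,-3]
  row2 -= 1·row0 → [0,0,-2]
  row2 -= 0·row1 → [0,0,-2]

L=[[1,0,0],[1,1,0],[1,0,1]] U=[[1,-2,-1],[0,1,-3],[0,0,-2]]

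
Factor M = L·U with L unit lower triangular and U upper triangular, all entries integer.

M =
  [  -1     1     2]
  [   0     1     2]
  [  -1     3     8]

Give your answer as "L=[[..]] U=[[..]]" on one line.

  R1 -= 0·R0 → [0,1,2]
  R2 -= 1·R0 → [0,2,6]
  R2 -= 2·R1 → [0,0,2]

L=[[1,0,0],[0,1,0],[1,2,1]] U=[[-1,1,2],[0,1,2],[0,0,2]]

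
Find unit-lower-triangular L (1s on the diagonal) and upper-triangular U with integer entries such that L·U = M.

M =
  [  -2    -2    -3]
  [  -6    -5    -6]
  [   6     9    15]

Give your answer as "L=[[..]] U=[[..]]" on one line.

  r1 -= 3·r0 → [0,1,3]
  r2 -= -3·r0 → [0,3,6]
  r2 -= 3·r1 → [0,0,-3]

L=[[1,0,0],[3,1,0],[-3,3,1]] U=[[-2,-2,-3],[0,1,3],[0,0,-3]]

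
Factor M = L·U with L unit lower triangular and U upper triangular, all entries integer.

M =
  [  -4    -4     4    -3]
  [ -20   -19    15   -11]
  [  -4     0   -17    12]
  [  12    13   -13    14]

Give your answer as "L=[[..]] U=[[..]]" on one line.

L=[[1,0,0,0],[5,1,0,0],[1,4,1,0],[-3,1,-4,1]] U=[[-4,-4,4,-3],[0,1,-5,4],[0,0,-1,-1],[0,0,0,-3]]

  r1 -= 5·r0 → [0,1,-5,4]
  r2 -= 1·r0 → [0,4,-21,15]
  r3 -= -3·r0 → [0,1,-1,5]
  r2 -= 4·r1 → [0,0,-1,-1]
  r3 -= 1·r1 → [0,0,4,1]
  r3 -= -4·r2 → [0,0,0,-3]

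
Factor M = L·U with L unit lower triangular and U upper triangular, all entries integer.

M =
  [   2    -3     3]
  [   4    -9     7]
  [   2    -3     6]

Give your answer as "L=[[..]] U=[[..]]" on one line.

L=[[1,0,0],[2,1,0],[1,0,1]] U=[[2,-3,3],[0,-3,1],[0,0,3]]

  R1 -= 2·R0 → [0,-3,1]
  R2 -= 1·R0 → [0,0,3]
  R2 -= 0·R1 → [0,0,3]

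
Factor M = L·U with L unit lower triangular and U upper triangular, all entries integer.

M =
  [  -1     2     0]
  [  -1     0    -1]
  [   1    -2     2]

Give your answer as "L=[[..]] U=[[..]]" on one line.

L=[[1,0,0],[1,1,0],[-1,0,1]] U=[[-1,2,0],[0,-2,-1],[0,0,2]]

  R1 -= 1·R0 → [0,-2,-1]
  R2 -= -1·R0 → [0,0,2]
  R2 -= 0·R1 → [0,0,2]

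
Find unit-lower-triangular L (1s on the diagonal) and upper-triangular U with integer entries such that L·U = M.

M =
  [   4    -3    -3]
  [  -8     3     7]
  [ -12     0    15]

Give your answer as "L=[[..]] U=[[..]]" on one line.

L=[[1,0,0],[-2,1,0],[-3,3,1]] U=[[4,-3,-3],[0,-3,1],[0,0,3]]

  row1 -= -2·row0 → [0,-3,1]
  row2 -= -3·row0 → [0,-9,6]
  row2 -= 3·row1 → [0,0,3]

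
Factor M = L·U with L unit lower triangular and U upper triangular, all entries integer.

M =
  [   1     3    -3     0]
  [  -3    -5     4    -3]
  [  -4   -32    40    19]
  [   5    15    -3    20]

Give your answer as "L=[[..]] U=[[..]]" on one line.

L=[[1,0,0,0],[-3,1,0,0],[-4,-5,1,0],[5,0,4,1]] U=[[1,3,-3,0],[0,4,-5,-3],[0,0,3,4],[0,0,0,4]]

  R1 -= -3·R0 → [0,4,-5,-3]
  R2 -= -4·R0 → [0,-20,28,19]
  R3 -= 5·R0 → [0,0,12,20]
  R2 -= -5·R1 → [0,0,3,4]
  R3 -= 0·R1 → [0,0,12,20]
  R3 -= 4·R2 → [0,0,0,4]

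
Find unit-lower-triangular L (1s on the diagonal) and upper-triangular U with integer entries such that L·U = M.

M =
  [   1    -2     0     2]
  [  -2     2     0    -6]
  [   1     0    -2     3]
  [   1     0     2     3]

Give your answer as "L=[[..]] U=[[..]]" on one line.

L=[[1,0,0,0],[-2,1,0,0],[1,-1,1,0],[1,-1,-1,1]] U=[[1,-2,0,2],[0,-2,0,-2],[0,0,-2,-1],[0,0,0,-2]]

  r1 -= -2·r0 → [0,-2,0,-2]
  r2 -= 1·r0 → [0,2,-2,1]
  r3 -= 1·r0 → [0,2,2,1]
  r2 -= -1·r1 → [0,0,-2,-1]
  r3 -= -1·r1 → [0,0,2,-1]
  r3 -= -1·r2 → [0,0,0,-2]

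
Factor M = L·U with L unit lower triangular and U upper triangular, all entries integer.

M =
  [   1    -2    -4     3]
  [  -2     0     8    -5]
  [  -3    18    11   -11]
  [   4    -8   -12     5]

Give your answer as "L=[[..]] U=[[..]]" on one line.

  r1 -= -2·r0 → [0,-4,0,1]
  r2 -= -3·r0 → [0,12,-1,-2]
  r3 -= 4·r0 → [0,0,4,-7]
  r2 -= -3·r1 → [0,0,-1,1]
  r3 -= 0·r1 → [0,0,4,-7]
  r3 -= -4·r2 → [0,0,0,-3]

L=[[1,0,0,0],[-2,1,0,0],[-3,-3,1,0],[4,0,-4,1]] U=[[1,-2,-4,3],[0,-4,0,1],[0,0,-1,1],[0,0,0,-3]]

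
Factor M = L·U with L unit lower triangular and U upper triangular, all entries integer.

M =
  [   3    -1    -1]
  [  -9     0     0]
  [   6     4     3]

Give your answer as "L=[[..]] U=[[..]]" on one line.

L=[[1,0,0],[-3,1,0],[2,-2,1]] U=[[3,-1,-1],[0,-3,-3],[0,0,-1]]

  r1 -= -3·r0 → [0,-3,-3]
  r2 -= 2·r0 → [0,6,5]
  r2 -= -2·r1 → [0,0,-1]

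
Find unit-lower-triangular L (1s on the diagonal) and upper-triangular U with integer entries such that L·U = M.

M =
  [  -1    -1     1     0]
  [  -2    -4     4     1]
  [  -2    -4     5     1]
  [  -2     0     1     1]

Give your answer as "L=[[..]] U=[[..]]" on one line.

L=[[1,0,0,0],[2,1,0,0],[2,1,1,0],[2,-1,1,1]] U=[[-1,-1,1,0],[0,-2,2,1],[0,0,1,0],[0,0,0,2]]

  row1 -= 2·row0 → [0,-2,2,1]
  row2 -= 2·row0 → [0,-2,3,1]
  row3 -= 2·row0 → [0,2,-1,1]
  row2 -= 1·row1 → [0,0,1,0]
  row3 -= -1·row1 → [0,0,1,2]
  row3 -= 1·row2 → [0,0,0,2]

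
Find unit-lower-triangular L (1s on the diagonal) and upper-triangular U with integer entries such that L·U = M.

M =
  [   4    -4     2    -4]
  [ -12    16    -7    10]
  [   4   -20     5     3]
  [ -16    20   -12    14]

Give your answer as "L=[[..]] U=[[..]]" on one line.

L=[[1,0,0,0],[-3,1,0,0],[1,-4,1,0],[-4,1,3,1]] U=[[4,-4,2,-4],[0,4,-1,-2],[0,0,-1,-1],[0,0,0,3]]

  R1 -= -3·R0 → [0,4,-1,-2]
  R2 -= 1·R0 → [0,-16,3,7]
  R3 -= -4·R0 → [0,4,-4,-2]
  R2 -= -4·R1 → [0,0,-1,-1]
  R3 -= 1·R1 → [0,0,-3,0]
  R3 -= 3·R2 → [0,0,0,3]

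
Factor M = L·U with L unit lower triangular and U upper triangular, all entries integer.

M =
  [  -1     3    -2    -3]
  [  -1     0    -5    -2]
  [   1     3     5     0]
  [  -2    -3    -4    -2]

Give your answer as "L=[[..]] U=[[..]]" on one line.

L=[[1,0,0,0],[1,1,0,0],[-1,-2,1,0],[2,3,-3,1]] U=[[-1,3,-2,-3],[0,-3,-3,1],[0,0,-3,-1],[0,0,0,-2]]

  R1 -= 1·R0 → [0,-3,-3,1]
  R2 -= -1·R0 → [0,6,3,-3]
  R3 -= 2·R0 → [0,-9,0,4]
  R2 -= -2·R1 → [0,0,-3,-1]
  R3 -= 3·R1 → [0,0,9,1]
  R3 -= -3·R2 → [0,0,0,-2]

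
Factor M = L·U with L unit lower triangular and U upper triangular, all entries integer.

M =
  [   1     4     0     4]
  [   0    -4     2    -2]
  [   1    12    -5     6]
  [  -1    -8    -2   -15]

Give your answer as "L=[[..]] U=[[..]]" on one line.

  R1 -= 0·R0 → [0,-4,2,-2]
  R2 -= 1·R0 → [0,8,-5,2]
  R3 -= -1·R0 → [0,-4,-2,-11]
  R2 -= -2·R1 → [0,0,-1,-2]
  R3 -= 1·R1 → [0,0,-4,-9]
  R3 -= 4·R2 → [0,0,0,-1]

L=[[1,0,0,0],[0,1,0,0],[1,-2,1,0],[-1,1,4,1]] U=[[1,4,0,4],[0,-4,2,-2],[0,0,-1,-2],[0,0,0,-1]]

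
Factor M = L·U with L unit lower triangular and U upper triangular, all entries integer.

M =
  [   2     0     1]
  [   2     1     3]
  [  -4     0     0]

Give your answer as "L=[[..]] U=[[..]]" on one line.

  row1 -= 1·row0 → [0,1,2]
  row2 -= -2·row0 → [0,0,2]
  row2 -= 0·row1 → [0,0,2]

L=[[1,0,0],[1,1,0],[-2,0,1]] U=[[2,0,1],[0,1,2],[0,0,2]]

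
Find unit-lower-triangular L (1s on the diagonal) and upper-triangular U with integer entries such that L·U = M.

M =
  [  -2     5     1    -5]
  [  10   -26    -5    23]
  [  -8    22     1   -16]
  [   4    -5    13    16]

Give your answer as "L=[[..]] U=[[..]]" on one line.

L=[[1,0,0,0],[-5,1,0,0],[4,-2,1,0],[-2,-5,-5,1]] U=[[-2,5,1,-5],[0,-1,0,-2],[0,0,-3,0],[0,0,0,-4]]

  R1 -= -5·R0 → [0,-1,0,-2]
  R2 -= 4·R0 → [0,2,-3,4]
  R3 -= -2·R0 → [0,5,15,6]
  R2 -= -2·R1 → [0,0,-3,0]
  R3 -= -5·R1 → [0,0,15,-4]
  R3 -= -5·R2 → [0,0,0,-4]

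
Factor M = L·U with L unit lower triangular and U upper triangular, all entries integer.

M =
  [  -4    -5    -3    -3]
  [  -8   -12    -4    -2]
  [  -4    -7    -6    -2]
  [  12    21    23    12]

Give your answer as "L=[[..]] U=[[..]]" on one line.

L=[[1,0,0,0],[2,1,0,0],[1,1,1,0],[-3,-3,-4,1]] U=[[-4,-5,-3,-3],[0,-2,2,4],[0,0,-5,-3],[0,0,0,3]]

  r1 -= 2·r0 → [0,-2,2,4]
  r2 -= 1·r0 → [0,-2,-3,1]
  r3 -= -3·r0 → [0,6,14,3]
  r2 -= 1·r1 → [0,0,-5,-3]
  r3 -= -3·r1 → [0,0,20,15]
  r3 -= -4·r2 → [0,0,0,3]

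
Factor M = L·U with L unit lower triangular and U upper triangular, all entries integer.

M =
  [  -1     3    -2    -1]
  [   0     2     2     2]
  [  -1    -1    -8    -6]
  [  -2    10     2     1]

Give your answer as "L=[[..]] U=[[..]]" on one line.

  r1 -= 0·r0 → [0,2,2,2]
  r2 -= 1·r0 → [0,-4,-6,-5]
  r3 -= 2·r0 → [0,4,6,3]
  r2 -= -2·r1 → [0,0,-2,-1]
  r3 -= 2·r1 → [0,0,2,-1]
  r3 -= -1·r2 → [0,0,0,-2]

L=[[1,0,0,0],[0,1,0,0],[1,-2,1,0],[2,2,-1,1]] U=[[-1,3,-2,-1],[0,2,2,2],[0,0,-2,-1],[0,0,0,-2]]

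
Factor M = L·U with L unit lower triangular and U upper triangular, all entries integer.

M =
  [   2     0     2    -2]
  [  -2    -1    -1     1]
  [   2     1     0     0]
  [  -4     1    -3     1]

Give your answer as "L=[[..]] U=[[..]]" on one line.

  R1 -= -1·R0 → [0,-1,1,-1]
  R2 -= 1·R0 → [0,1,-2,2]
  R3 -= -2·R0 → [0,1,1,-3]
  R2 -= -1·R1 → [0,0,-1,1]
  R3 -= -1·R1 → [0,0,2,-4]
  R3 -= -2·R2 → [0,0,0,-2]

L=[[1,0,0,0],[-1,1,0,0],[1,-1,1,0],[-2,-1,-2,1]] U=[[2,0,2,-2],[0,-1,1,-1],[0,0,-1,1],[0,0,0,-2]]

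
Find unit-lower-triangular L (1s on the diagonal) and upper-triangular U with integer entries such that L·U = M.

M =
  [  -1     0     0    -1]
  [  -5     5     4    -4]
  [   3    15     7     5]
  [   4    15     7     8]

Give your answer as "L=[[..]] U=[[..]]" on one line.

  r1 -= 5·r0 → [0,5,4,1]
  r2 -= -3·r0 → [0,15,7,2]
  r3 -= -4·r0 → [0,15,7,4]
  r2 -= 3·r1 → [0,0,-5,-1]
  r3 -= 3·r1 → [0,0,-5,1]
  r3 -= 1·r2 → [0,0,0,2]

L=[[1,0,0,0],[5,1,0,0],[-3,3,1,0],[-4,3,1,1]] U=[[-1,0,0,-1],[0,5,4,1],[0,0,-5,-1],[0,0,0,2]]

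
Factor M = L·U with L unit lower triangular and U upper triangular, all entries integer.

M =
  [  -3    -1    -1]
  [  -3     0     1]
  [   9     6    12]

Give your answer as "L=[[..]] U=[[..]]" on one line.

  R1 -= 1·R0 → [0,1,2]
  R2 -= -3·R0 → [0,3,9]
  R2 -= 3·R1 → [0,0,3]

L=[[1,0,0],[1,1,0],[-3,3,1]] U=[[-3,-1,-1],[0,1,2],[0,0,3]]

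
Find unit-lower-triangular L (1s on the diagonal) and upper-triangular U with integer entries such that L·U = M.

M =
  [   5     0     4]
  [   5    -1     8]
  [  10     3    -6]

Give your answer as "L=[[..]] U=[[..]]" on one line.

L=[[1,0,0],[1,1,0],[2,-3,1]] U=[[5,0,4],[0,-1,4],[0,0,-2]]

  row1 -= 1·row0 → [0,-1,4]
  row2 -= 2·row0 → [0,3,-14]
  row2 -= -3·row1 → [0,0,-2]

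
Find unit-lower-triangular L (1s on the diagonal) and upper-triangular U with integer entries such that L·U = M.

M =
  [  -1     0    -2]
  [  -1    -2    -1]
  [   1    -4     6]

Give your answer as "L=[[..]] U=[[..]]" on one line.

L=[[1,0,0],[1,1,0],[-1,2,1]] U=[[-1,0,-2],[0,-2,1],[0,0,2]]

  R1 -= 1·R0 → [0,-2,1]
  R2 -= -1·R0 → [0,-4,4]
  R2 -= 2·R1 → [0,0,2]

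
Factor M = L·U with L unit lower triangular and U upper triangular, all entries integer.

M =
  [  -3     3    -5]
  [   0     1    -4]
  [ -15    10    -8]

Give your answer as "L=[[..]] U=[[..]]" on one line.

  row1 -= 0·row0 → [0,1,-4]
  row2 -= 5·row0 → [0,-5,17]
  row2 -= -5·row1 → [0,0,-3]

L=[[1,0,0],[0,1,0],[5,-5,1]] U=[[-3,3,-5],[0,1,-4],[0,0,-3]]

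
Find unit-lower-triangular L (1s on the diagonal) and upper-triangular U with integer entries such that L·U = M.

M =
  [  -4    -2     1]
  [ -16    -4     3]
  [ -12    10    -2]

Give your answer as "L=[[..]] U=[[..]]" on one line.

L=[[1,0,0],[4,1,0],[3,4,1]] U=[[-4,-2,1],[0,4,-1],[0,0,-1]]

  R1 -= 4·R0 → [0,4,-1]
  R2 -= 3·R0 → [0,16,-5]
  R2 -= 4·R1 → [0,0,-1]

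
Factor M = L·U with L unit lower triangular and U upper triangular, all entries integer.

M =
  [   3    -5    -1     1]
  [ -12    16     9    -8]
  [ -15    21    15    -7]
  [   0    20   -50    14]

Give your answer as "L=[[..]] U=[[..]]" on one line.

L=[[1,0,0,0],[-4,1,0,0],[-5,1,1,0],[0,-5,-5,1]] U=[[3,-5,-1,1],[0,-4,5,-4],[0,0,5,2],[0,0,0,4]]

  r1 -= -4·r0 → [0,-4,5,-4]
  r2 -= -5·r0 → [0,-4,10,-2]
  r3 -= 0·r0 → [0,20,-50,14]
  r2 -= 1·r1 → [0,0,5,2]
  r3 -= -5·r1 → [0,0,-25,-6]
  r3 -= -5·r2 → [0,0,0,4]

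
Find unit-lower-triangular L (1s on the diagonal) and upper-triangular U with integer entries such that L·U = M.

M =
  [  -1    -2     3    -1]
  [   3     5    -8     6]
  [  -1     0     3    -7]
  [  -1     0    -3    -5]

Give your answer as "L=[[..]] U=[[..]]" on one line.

L=[[1,0,0,0],[-3,1,0,0],[1,-2,1,0],[1,-2,-2,1]] U=[[-1,-2,3,-1],[0,-1,1,3],[0,0,2,0],[0,0,0,2]]

  row1 -= -3·row0 → [0,-1,1,3]
  row2 -= 1·row0 → [0,2,0,-6]
  row3 -= 1·row0 → [0,2,-6,-4]
  row2 -= -2·row1 → [0,0,2,0]
  row3 -= -2·row1 → [0,0,-4,2]
  row3 -= -2·row2 → [0,0,0,2]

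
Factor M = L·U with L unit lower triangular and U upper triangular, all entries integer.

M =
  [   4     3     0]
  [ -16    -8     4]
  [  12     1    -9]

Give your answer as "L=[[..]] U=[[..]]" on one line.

  r1 -= -4·r0 → [0,4,4]
  r2 -= 3·r0 → [0,-8,-9]
  r2 -= -2·r1 → [0,0,-1]

L=[[1,0,0],[-4,1,0],[3,-2,1]] U=[[4,3,0],[0,4,4],[0,0,-1]]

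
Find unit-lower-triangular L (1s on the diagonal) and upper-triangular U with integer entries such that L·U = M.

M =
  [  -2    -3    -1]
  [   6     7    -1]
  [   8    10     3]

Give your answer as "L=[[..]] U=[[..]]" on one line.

L=[[1,0,0],[-3,1,0],[-4,1,1]] U=[[-2,-3,-1],[0,-2,-4],[0,0,3]]

  row1 -= -3·row0 → [0,-2,-4]
  row2 -= -4·row0 → [0,-2,-1]
  row2 -= 1·row1 → [0,0,3]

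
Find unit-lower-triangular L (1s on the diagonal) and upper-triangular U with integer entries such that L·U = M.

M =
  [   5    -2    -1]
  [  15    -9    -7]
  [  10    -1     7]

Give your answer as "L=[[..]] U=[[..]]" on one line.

L=[[1,0,0],[3,1,0],[2,-1,1]] U=[[5,-2,-1],[0,-3,-4],[0,0,5]]

  row1 -= 3·row0 → [0,-3,-4]
  row2 -= 2·row0 → [0,3,9]
  row2 -= -1·row1 → [0,0,5]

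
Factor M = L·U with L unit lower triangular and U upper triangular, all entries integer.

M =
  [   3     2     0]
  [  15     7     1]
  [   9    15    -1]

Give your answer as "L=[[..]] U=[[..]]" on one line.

L=[[1,0,0],[5,1,0],[3,-3,1]] U=[[3,2,0],[0,-3,1],[0,0,2]]

  row1 -= 5·row0 → [0,-3,1]
  row2 -= 3·row0 → [0,9,-1]
  row2 -= -3·row1 → [0,0,2]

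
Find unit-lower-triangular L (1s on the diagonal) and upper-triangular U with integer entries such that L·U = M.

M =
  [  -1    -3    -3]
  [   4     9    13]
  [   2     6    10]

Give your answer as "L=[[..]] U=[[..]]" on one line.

L=[[1,0,0],[-4,1,0],[-2,0,1]] U=[[-1,-3,-3],[0,-3,1],[0,0,4]]

  r1 -= -4·r0 → [0,-3,1]
  r2 -= -2·r0 → [0,0,4]
  r2 -= 0·r1 → [0,0,4]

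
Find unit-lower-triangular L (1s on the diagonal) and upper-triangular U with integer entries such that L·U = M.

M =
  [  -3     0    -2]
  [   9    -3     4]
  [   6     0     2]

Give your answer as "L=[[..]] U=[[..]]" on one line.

  r1 -= -3·r0 → [0,-3,-2]
  r2 -= -2·r0 → [0,0,-2]
  r2 -= 0·r1 → [0,0,-2]

L=[[1,0,0],[-3,1,0],[-2,0,1]] U=[[-3,0,-2],[0,-3,-2],[0,0,-2]]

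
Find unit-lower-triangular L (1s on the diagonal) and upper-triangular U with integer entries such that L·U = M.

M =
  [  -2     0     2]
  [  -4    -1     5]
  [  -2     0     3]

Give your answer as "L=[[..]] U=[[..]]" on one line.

L=[[1,0,0],[2,1,0],[1,0,1]] U=[[-2,0,2],[0,-1,1],[0,0,1]]

  r1 -= 2·r0 → [0,-1,1]
  r2 -= 1·r0 → [0,0,1]
  r2 -= 0·r1 → [0,0,1]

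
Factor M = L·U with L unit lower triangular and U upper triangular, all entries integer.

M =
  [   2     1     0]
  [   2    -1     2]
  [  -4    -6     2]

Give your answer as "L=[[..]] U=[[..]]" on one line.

L=[[1,0,0],[1,1,0],[-2,2,1]] U=[[2,1,0],[0,-2,2],[0,0,-2]]

  R1 -= 1·R0 → [0,-2,2]
  R2 -= -2·R0 → [0,-4,2]
  R2 -= 2·R1 → [0,0,-2]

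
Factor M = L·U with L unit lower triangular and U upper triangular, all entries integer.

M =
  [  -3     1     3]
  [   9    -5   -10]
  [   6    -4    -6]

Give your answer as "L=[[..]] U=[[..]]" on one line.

  row1 -= -3·row0 → [0,-2,-1]
  row2 -= -2·row0 → [0,-2,0]
  row2 -= 1·row1 → [0,0,1]

L=[[1,0,0],[-3,1,0],[-2,1,1]] U=[[-3,1,3],[0,-2,-1],[0,0,1]]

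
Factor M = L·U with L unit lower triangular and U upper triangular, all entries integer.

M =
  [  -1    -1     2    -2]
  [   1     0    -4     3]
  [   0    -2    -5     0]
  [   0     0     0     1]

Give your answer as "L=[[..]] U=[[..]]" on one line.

L=[[1,0,0,0],[-1,1,0,0],[0,2,1,0],[0,0,0,1]] U=[[-1,-1,2,-2],[0,-1,-2,1],[0,0,-1,-2],[0,0,0,1]]

  row1 -= -1·row0 → [0,-1,-2,1]
  row2 -= 0·row0 → [0,-2,-5,0]
  row3 -= 0·row0 → [0,0,0,1]
  row2 -= 2·row1 → [0,0,-1,-2]
  row3 -= 0·row1 → [0,0,0,1]
  row3 -= 0·row2 → [0,0,0,1]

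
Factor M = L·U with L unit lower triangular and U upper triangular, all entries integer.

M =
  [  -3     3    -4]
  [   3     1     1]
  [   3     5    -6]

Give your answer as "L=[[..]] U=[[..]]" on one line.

L=[[1,0,0],[-1,1,0],[-1,2,1]] U=[[-3,3,-4],[0,4,-3],[0,0,-4]]

  R1 -= -1·R0 → [0,4,-3]
  R2 -= -1·R0 → [0,8,-10]
  R2 -= 2·R1 → [0,0,-4]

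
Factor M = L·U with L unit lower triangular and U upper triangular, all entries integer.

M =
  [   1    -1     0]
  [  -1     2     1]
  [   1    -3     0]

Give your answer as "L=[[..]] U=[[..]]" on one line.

L=[[1,0,0],[-1,1,0],[1,-2,1]] U=[[1,-1,0],[0,1,1],[0,0,2]]

  row1 -= -1·row0 → [0,1,1]
  row2 -= 1·row0 → [0,-2,0]
  row2 -= -2·row1 → [0,0,2]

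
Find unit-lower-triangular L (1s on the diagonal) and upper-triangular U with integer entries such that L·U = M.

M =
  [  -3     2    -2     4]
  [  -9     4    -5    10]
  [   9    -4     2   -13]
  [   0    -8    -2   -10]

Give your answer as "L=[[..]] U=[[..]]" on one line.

L=[[1,0,0,0],[3,1,0,0],[-3,-1,1,0],[0,4,2,1]] U=[[-3,2,-2,4],[0,-2,1,-2],[0,0,-3,-3],[0,0,0,4]]

  row1 -= 3·row0 → [0,-2,1,-2]
  row2 -= -3·row0 → [0,2,-4,-1]
  row3 -= 0·row0 → [0,-8,-2,-10]
  row2 -= -1·row1 → [0,0,-3,-3]
  row3 -= 4·row1 → [0,0,-6,-2]
  row3 -= 2·row2 → [0,0,0,4]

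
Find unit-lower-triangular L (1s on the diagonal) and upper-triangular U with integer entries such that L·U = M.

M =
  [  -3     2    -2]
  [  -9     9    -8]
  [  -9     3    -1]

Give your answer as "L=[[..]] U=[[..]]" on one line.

L=[[1,0,0],[3,1,0],[3,-1,1]] U=[[-3,2,-2],[0,3,-2],[0,0,3]]

  row1 -= 3·row0 → [0,3,-2]
  row2 -= 3·row0 → [0,-3,5]
  row2 -= -1·row1 → [0,0,3]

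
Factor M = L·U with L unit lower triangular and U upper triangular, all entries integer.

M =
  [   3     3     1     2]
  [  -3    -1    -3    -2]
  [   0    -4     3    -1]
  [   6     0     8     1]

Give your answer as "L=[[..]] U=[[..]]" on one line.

L=[[1,0,0,0],[-1,1,0,0],[0,-2,1,0],[2,-3,0,1]] U=[[3,3,1,2],[0,2,-2,0],[0,0,-1,-1],[0,0,0,-3]]

  r1 -= -1·r0 → [0,2,-2,0]
  r2 -= 0·r0 → [0,-4,3,-1]
  r3 -= 2·r0 → [0,-6,6,-3]
  r2 -= -2·r1 → [0,0,-1,-1]
  r3 -= -3·r1 → [0,0,0,-3]
  r3 -= 0·r2 → [0,0,0,-3]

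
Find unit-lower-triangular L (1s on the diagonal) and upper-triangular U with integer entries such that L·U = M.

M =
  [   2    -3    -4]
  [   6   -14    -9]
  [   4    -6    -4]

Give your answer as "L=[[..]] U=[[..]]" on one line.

  R1 -= 3·R0 → [0,-5,3]
  R2 -= 2·R0 → [0,0,4]
  R2 -= 0·R1 → [0,0,4]

L=[[1,0,0],[3,1,0],[2,0,1]] U=[[2,-3,-4],[0,-5,3],[0,0,4]]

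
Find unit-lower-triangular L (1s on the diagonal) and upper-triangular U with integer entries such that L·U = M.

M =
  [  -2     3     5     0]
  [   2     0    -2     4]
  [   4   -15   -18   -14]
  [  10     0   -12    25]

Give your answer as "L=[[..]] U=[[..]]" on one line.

  R1 -= -1·R0 → [0,3,3,4]
  R2 -= -2·R0 → [0,-9,-8,-14]
  R3 -= -5·R0 → [0,15,13,25]
  R2 -= -3·R1 → [0,0,1,-2]
  R3 -= 5·R1 → [0,0,-2,5]
  R3 -= -2·R2 → [0,0,0,1]

L=[[1,0,0,0],[-1,1,0,0],[-2,-3,1,0],[-5,5,-2,1]] U=[[-2,3,5,0],[0,3,3,4],[0,0,1,-2],[0,0,0,1]]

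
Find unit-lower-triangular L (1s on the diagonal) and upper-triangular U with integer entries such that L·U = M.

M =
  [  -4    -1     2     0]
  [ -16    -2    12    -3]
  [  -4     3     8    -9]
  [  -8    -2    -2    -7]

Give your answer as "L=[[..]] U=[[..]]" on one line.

L=[[1,0,0,0],[4,1,0,0],[1,2,1,0],[2,0,3,1]] U=[[-4,-1,2,0],[0,2,4,-3],[0,0,-2,-3],[0,0,0,2]]

  r1 -= 4·r0 → [0,2,4,-3]
  r2 -= 1·r0 → [0,4,6,-9]
  r3 -= 2·r0 → [0,0,-6,-7]
  r2 -= 2·r1 → [0,0,-2,-3]
  r3 -= 0·r1 → [0,0,-6,-7]
  r3 -= 3·r2 → [0,0,0,2]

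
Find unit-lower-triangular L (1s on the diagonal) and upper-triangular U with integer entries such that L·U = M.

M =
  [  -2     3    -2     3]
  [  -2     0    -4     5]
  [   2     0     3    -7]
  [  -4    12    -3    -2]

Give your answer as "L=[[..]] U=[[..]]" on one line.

  row1 -= 1·row0 → [0,-3,-2,2]
  row2 -= -1·row0 → [0,3,1,-4]
  row3 -= 2·row0 → [0,6,1,-8]
  row2 -= -1·row1 → [0,0,-1,-2]
  row3 -= -2·row1 → [0,0,-3,-4]
  row3 -= 3·row2 → [0,0,0,2]

L=[[1,0,0,0],[1,1,0,0],[-1,-1,1,0],[2,-2,3,1]] U=[[-2,3,-2,3],[0,-3,-2,2],[0,0,-1,-2],[0,0,0,2]]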